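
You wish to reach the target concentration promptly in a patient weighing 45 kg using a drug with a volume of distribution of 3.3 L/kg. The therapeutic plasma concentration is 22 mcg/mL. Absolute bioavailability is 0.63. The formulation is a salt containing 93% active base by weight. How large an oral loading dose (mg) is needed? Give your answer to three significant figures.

5580 mg

Vd(total) = 45 kg × 3.3 L/kg = 148.5 L
The loading dose fills Vd to the target concentration.
LD = Vd × C / F / S = 148.5 × 22.00 / 0.63 / 0.93 = 5576 mg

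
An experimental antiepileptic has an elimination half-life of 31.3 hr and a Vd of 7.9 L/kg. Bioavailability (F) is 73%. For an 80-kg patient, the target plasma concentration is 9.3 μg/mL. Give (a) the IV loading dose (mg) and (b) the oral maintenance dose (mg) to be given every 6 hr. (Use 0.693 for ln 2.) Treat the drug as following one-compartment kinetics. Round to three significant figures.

Total Vd = 7.9 × 80 = 632.0 L
LD = Vd × C = 632.0 × 9.3 = 5878 mg
CL = 0.693 × Vd / t½ = 0.693 × 632.0 / 31.3 = 13.99 L/h
D = CL × Css × τ / F = 13.99 × 9.3 × 6 / 0.73 = 1069 mg

(a) 5880 mg; (b) 1070 mg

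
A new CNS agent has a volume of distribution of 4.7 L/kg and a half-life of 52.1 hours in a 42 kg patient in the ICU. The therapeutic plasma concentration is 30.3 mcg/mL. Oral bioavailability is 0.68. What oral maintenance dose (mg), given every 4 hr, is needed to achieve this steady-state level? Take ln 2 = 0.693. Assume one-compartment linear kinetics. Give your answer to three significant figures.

Total Vd = 4.7 × 42 = 197.4 L
k = 0.693/52.1 = 0.01330 h⁻¹, so CL = k·Vd = 0.01330 × 197.4 = 2.625 L/h
D = CL × Css × τ / F = 2.625 × 30.3 × 4 / 0.68 = 467.9 mg

468 mg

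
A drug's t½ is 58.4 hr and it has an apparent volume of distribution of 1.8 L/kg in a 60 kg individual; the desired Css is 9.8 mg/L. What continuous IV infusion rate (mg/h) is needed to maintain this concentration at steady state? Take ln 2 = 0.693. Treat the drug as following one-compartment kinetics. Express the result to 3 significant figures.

Total Vd = 1.8 × 60 = 108.0 L
CL = 0.693 × Vd / t½ = 0.693 × 108.0 / 58.4 = 1.282 L/h
Infusion rate = CL × Css = 1.282 × 9.8 = 12.56 mg/h

12.6 mg/h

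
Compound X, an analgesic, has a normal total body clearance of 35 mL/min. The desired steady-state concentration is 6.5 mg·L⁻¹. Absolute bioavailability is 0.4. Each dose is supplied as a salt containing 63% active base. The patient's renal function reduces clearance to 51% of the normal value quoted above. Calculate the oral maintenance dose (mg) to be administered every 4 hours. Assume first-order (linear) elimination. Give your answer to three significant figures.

CL = 35 mL/min × 60/1000 = 2.100 L/h
Patient clearance = 0.51 × 2.100 = 1.071 L/h
D = CL × Css × τ / F / S = 1.071 × 6.5 × 4 / 0.4 / 0.63 = 110.5 mg

111 mg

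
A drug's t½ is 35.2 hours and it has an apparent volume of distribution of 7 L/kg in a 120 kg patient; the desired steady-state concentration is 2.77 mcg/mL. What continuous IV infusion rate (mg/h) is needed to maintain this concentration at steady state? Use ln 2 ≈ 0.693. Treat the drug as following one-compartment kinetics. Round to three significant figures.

45.8 mg/h

Total Vd = 7 × 120 = 840.0 L
CL = ln 2 · Vd / t½ = 0.693 × 840.0 / 35.2 = 16.54 L/h
Infusion rate = CL × Css = 16.54 × 2.77 = 45.82 mg/h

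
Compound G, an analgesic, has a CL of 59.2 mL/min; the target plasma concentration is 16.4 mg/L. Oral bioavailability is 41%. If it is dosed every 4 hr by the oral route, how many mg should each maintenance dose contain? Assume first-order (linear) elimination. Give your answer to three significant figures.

568 mg

CL = 59.2 mL/min = 59.2 × 0.06 = 3.552 L/h
D = CL × Css × τ / F = 3.552 × 16.4 × 4 / 0.41 = 568.3 mg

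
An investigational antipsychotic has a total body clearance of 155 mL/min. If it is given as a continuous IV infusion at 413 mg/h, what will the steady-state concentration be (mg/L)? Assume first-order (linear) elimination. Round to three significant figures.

CL = 155 mL/min = 155 × 0.06 = 9.300 L/h
Css = rate / CL = 413 / 9.300 = 44.41 mg/L

44.4 mg/L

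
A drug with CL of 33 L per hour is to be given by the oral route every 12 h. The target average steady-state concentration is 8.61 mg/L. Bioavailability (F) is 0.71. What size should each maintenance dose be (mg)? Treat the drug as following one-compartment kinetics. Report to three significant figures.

At steady state, dose per interval replaces the amount cleared in that interval: F·D/τ = CL·Css.
D = CL × Css × τ / F = 33.00 × 8.61 × 12 / 0.71 = 4802 mg

4800 mg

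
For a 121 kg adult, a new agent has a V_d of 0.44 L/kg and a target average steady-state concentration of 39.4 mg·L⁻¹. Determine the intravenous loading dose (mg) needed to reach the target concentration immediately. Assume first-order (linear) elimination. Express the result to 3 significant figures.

Vd = 0.44 L/kg × 121 kg = 53.24 L
LD = Vd × C = 53.24 × 39.40 = 2098 mg

2100 mg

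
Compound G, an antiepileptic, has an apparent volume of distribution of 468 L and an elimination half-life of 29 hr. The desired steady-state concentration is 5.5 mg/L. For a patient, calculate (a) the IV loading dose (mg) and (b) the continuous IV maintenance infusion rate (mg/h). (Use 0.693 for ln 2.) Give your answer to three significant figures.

LD = Vd × C = 468.0 × 5.5 = 2574 mg
CL = 0.693 × Vd / t½ = 0.693 × 468.0 / 29 = 11.18 L/h
Infusion rate = CL × Css = 11.18 × 5.5 = 61.49 mg/h

(a) 2570 mg; (b) 61.5 mg/h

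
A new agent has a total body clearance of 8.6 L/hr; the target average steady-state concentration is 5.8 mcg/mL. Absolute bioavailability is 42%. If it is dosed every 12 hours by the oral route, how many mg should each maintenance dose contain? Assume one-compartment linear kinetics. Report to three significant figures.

1430 mg

At steady state, dose per interval replaces the amount cleared in that interval: F·D/τ = CL·Css.
D = CL × Css × τ / F = 8.600 × 5.8 × 12 / 0.42 = 1425 mg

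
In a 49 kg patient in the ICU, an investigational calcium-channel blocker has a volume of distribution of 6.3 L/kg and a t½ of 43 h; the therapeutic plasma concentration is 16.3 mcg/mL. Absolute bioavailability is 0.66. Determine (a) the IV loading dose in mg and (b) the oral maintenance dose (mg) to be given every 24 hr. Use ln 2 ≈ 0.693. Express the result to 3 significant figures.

(a) 5030 mg; (b) 2950 mg

Vd = 6.3 L/kg × 49 kg = 308.7 L
LD = Vd × C = 308.7 × 16.3 = 5032 mg
CL = 0.693 × Vd / t½ = 0.693 × 308.7 / 43 = 4.975 L/h
D = CL × Css × τ / F = 4.975 × 16.3 × 24 / 0.66 = 2949 mg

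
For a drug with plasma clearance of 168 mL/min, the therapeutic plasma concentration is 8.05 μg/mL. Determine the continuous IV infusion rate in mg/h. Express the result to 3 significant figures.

Convert clearance: 168 mL/min × 60 min/h ÷ 1000 mL/L = 10.08 L/h
Infusion rate = CL · Css = 10.08 L/h × 8.05 mg/L = 81.14 mg/h

81.1 mg/h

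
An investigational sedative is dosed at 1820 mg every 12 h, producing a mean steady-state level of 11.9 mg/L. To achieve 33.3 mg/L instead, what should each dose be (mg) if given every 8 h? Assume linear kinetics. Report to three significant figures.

For first-order elimination, Css ∝ F·D/(CL·τ); F and CL are unchanged, so Css ∝ D/τ.
D₂ = D₁ × (Css,target / Css,current) × (τ₂/τ₁) = 1820 × (33.3/11.9) × (8/12) = 3395 mg

3400 mg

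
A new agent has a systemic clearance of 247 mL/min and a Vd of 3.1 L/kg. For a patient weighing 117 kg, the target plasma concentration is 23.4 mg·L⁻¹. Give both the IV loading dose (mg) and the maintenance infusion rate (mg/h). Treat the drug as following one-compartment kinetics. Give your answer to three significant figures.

(a) 8490 mg; (b) 347 mg/h

Total Vd = 3.1 × 117 = 362.7 L
LD = Vd · C_target = 362.7 × 23.4 = 8487 mg
CL = 247 mL/min = 247 × 0.06 = 14.82 L/h
Maintenance infusion rate = CL × Css = 14.82 × 23.4 = 346.8 mg/h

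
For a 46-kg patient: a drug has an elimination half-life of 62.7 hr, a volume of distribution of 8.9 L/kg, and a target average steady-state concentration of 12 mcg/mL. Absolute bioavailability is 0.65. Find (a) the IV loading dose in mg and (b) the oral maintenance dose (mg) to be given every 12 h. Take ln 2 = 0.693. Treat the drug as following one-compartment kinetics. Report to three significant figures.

(a) 4910 mg; (b) 1000 mg

Vd(total) = 46 kg × 8.9 L/kg = 409.4 L
LD = Vd × C = 409.4 × 12 = 4913 mg
CL = 0.693 × Vd / t½ = 0.693 × 409.4 / 62.7 = 4.525 L/h
D = CL × Css × τ / F = 4.525 × 12 × 12 / 0.65 = 1002 mg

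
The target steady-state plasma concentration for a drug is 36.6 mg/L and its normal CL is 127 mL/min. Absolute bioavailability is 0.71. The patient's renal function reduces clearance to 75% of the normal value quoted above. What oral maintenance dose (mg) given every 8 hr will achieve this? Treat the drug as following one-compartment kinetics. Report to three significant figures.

Convert clearance: 127 mL/min × 60 min/h ÷ 1000 mL/L = 7.620 L/h
Patient clearance = 0.75 × 7.620 = 5.715 L/h
D = CL × Css × τ / F = 5.715 × 36.6 × 8 / 0.71 = 2357 mg

2360 mg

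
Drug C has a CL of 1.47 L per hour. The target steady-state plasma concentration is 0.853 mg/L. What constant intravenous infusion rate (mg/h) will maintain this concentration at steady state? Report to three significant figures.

1.25 mg/h

At steady state, infusion rate equals elimination rate: rate in = CL × Css.
Infusion rate = CL · Css = 1.470 L/h × 0.853 mg/L = 1.254 mg/h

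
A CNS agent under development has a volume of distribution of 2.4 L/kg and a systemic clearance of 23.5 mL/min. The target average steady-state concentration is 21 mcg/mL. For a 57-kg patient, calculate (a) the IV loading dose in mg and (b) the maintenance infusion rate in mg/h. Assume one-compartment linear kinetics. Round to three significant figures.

Vd(total) = 57 kg × 2.4 L/kg = 136.8 L
Loading dose = Vd × C = 136.8 × 21 = 2873 mg
CL = 23.5 mL/min = 23.5 × 0.06 = 1.410 L/h
Maintenance infusion rate = CL × Css = 1.410 × 21 = 29.61 mg/h

(a) 2870 mg; (b) 29.6 mg/h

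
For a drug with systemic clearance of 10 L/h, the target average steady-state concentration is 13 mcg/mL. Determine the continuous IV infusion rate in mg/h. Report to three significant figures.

130 mg/h

At steady state, infusion rate equals elimination rate: rate in = CL × Css.
R₀ = 10.00 × 13 = 130.0 mg/h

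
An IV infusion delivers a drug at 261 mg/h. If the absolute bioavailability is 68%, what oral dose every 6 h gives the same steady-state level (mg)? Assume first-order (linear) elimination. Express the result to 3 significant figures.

To maintain the same Css, the systemic dosing rate must be unchanged: F·D/τ = infusion rate.
D = rate × τ / F = 261 × 6 / 0.68 = 2303 mg

2300 mg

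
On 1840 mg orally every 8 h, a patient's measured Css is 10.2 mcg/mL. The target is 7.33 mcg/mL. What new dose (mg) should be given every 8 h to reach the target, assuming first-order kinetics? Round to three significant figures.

1320 mg

With linear kinetics, Css is proportional to dose rate (D/τ) at fixed clearance.
D₂ = D₁ × (Css,target / Css,current) = 1840 × 7.33/10.2 = 1322 mg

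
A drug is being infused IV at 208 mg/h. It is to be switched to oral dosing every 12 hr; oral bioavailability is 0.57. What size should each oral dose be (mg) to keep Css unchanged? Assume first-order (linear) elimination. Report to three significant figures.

To maintain the same Css, the systemic dosing rate must be unchanged: F·D/τ = infusion rate.
D = rate × τ / F = 208 × 12 / 0.57 = 4379 mg

4380 mg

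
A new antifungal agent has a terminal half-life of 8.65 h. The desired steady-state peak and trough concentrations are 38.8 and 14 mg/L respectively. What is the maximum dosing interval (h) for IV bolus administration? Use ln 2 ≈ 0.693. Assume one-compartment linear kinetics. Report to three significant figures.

12.7 h

k = 0.693 / t½ = 0.693 / 8.65 = 0.08012 h⁻¹
Between IV bolus doses, concentration decays as C = C₀·e^(−kτ), so C_peak/C_trough = e^(kτ).
τ_max = ln(C_peak/C_trough) / k = ln(38.8/14) / 0.08012 = 1.019 / 0.08012 = 12.72 h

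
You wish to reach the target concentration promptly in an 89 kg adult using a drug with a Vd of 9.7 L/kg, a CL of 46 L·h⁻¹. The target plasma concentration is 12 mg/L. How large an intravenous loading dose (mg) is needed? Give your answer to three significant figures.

10400 mg

Vd = 9.7 L/kg × 89 kg = 863.3 L
LD = Vd × C = 863.3 × 12.00 = 10360 mg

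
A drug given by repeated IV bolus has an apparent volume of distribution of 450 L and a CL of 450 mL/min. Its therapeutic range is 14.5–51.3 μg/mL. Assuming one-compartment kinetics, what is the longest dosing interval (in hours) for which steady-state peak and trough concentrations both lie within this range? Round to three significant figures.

21.1 h

CL = 450 mL/min × 60/1000 = 27.00 L/h
k = CL / Vd = 27.00 / 450.0 = 0.06000 h⁻¹
Between IV bolus doses, concentration decays as C = C₀·e^(−kτ), so C_peak/C_trough = e^(kτ).
τ_max = ln(C_peak/C_trough) / k = ln(51.3/14.5) / 0.06000 = 1.264 / 0.06000 = 21.07 h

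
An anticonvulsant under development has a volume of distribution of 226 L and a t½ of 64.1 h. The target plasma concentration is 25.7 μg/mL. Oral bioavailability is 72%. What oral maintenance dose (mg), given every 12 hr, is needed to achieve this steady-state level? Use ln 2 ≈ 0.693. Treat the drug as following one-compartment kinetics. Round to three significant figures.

1050 mg

CL = 0.693 × Vd / t½ = 0.693 × 226.0 / 64.1 = 2.443 L/h
D = CL × Css × τ / F = 2.443 × 25.7 × 12 / 0.72 = 1046 mg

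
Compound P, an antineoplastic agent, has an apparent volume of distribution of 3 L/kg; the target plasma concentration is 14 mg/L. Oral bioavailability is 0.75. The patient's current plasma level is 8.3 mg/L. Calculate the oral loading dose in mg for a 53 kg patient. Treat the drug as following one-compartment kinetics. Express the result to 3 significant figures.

Vd = 3 L/kg × 53 kg = 159.0 L
Concentration deficit ΔC = 14 − 8.3 = 5.700 mg/L
LD = Vd × ΔC / F = 159.0 × 5.700 / 0.75 = 1208 mg

1210 mg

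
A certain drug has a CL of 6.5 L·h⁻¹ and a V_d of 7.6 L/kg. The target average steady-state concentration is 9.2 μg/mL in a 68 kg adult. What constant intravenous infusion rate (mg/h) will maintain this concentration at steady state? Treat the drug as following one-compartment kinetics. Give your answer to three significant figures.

59.8 mg/h

At steady state, infusion rate equals elimination rate: rate in = CL × Css.
Infusion rate = CL · Css = 6.500 L/h × 9.2 mg/L = 59.80 mg/h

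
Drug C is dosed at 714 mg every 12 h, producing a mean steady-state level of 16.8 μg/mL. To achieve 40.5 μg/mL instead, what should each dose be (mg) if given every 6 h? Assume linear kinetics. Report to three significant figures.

861 mg

With linear kinetics, Css is proportional to dose rate (D/τ) at fixed clearance.
D₂ = D₁ × (Css,target / Css,current) × (τ₂/τ₁) = 714 × (40.5/16.8) × (6/12) = 860.6 mg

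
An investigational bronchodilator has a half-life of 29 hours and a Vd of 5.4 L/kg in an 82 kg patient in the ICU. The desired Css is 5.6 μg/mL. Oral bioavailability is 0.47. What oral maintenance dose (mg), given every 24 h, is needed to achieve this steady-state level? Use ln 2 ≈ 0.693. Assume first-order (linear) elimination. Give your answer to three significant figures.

Total Vd = 5.4 × 82 = 442.8 L
k = 0.693/29 = 0.02390 h⁻¹, so CL = k·Vd = 0.02390 × 442.8 = 10.58 L/h
D = CL × Css × τ / F = 10.58 × 5.6 × 24 / 0.47 = 3025 mg

3030 mg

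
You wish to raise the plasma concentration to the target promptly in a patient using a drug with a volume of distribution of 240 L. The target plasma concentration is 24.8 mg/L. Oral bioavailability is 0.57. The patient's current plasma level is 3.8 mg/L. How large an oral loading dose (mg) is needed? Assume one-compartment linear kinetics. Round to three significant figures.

8840 mg

Concentration deficit ΔC = 24.8 − 3.8 = 21.00 mg/L
LD = Vd × ΔC / F = 240.0 × 21.00 / 0.57 = 8842 mg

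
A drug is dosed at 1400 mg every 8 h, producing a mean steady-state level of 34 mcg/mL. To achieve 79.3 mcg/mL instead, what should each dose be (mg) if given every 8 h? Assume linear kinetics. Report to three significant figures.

3270 mg

With linear kinetics, Css is proportional to dose rate (D/τ) at fixed clearance.
D₂ = D₁ × (Css,target / Css,current) = 1400 × 79.3/34 = 3265 mg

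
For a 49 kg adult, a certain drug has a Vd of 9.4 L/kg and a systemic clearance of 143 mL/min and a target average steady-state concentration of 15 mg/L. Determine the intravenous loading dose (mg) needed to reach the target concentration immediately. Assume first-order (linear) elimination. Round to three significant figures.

6910 mg

Vd = 9.4 L/kg × 49 kg = 460.6 L
LD = Vd × C = 460.6 × 15.00 = 6909 mg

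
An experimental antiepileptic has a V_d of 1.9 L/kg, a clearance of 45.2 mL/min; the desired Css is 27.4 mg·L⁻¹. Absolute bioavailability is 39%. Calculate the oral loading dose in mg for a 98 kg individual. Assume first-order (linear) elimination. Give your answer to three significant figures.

Vd(total) = 98 kg × 1.9 L/kg = 186.2 L
LD = Vd × C / F = 186.2 × 27.40 / 0.39 = 13080 mg

13100 mg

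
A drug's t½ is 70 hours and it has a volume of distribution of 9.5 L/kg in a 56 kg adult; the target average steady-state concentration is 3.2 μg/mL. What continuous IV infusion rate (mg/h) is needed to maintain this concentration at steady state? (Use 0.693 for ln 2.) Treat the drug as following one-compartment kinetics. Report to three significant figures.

Total Vd = 9.5 × 56 = 532.0 L
CL = ln 2 · Vd / t½ = 0.693 × 532.0 / 70 = 5.267 L/h
Infusion rate = CL × Css = 5.267 × 3.2 = 16.85 mg/h

16.9 mg/h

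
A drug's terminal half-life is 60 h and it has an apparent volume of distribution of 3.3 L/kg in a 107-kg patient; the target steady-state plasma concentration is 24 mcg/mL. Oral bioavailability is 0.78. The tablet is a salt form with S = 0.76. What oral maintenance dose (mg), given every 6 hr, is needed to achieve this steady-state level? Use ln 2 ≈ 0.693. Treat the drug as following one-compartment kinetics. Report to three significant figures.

991 mg

Total Vd = 3.3 × 107 = 353.1 L
CL = 0.693 × Vd / t½ = 0.693 × 353.1 / 60 = 4.078 L/h
D = CL × Css × τ / F / S = 4.078 × 24 × 6 / 0.78 / 0.76 = 990.6 mg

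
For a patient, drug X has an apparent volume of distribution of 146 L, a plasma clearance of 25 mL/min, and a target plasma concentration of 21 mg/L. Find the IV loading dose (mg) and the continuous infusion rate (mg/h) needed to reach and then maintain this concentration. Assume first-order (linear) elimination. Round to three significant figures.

(a) 3070 mg; (b) 31.5 mg/h

Loading dose = Vd × C = 146.0 × 21 = 3066 mg
CL = 25 mL/min = 25 × 0.06 = 1.500 L/h
Maintenance: replace elimination → rate = CL × Css = 1.500 × 21 = 31.50 mg/h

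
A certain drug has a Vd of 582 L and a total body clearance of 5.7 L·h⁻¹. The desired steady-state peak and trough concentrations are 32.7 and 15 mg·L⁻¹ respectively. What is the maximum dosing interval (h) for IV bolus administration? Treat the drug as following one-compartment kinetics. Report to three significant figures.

k = CL / Vd = 5.700 / 582.0 = 0.009794 h⁻¹
Between IV bolus doses, concentration decays as C = C₀·e^(−kτ), so C_peak/C_trough = e^(kτ).
τ_max = ln(C_peak/C_trough) / k = ln(32.7/15) / 0.009794 = 0.7793 / 0.009794 = 79.57 h

79.6 h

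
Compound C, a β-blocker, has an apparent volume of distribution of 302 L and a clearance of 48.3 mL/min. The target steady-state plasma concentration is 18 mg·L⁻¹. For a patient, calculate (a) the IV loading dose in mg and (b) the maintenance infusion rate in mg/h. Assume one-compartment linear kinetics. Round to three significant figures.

Loading dose = Vd × C = 302.0 × 18 = 5436 mg
Convert clearance: 48.3 mL/min × 60 min/h ÷ 1000 mL/L = 2.898 L/h
Maintenance: replace elimination → rate = CL × Css = 2.898 × 18 = 52.16 mg/h

(a) 5440 mg; (b) 52.2 mg/h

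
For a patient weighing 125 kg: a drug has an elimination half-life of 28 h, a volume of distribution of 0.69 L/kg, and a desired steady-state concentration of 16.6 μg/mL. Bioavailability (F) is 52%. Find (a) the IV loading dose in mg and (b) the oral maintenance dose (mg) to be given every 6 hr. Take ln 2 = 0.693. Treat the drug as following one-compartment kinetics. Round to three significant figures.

(a) 1430 mg; (b) 409 mg

Vd = 0.69 L/kg × 125 kg = 86.25 L
LD = Vd × C = 86.25 × 16.6 = 1432 mg
CL = 0.693 × Vd / t½ = 0.693 × 86.25 / 28 = 2.135 L/h
D = CL × Css × τ / F = 2.135 × 16.6 × 6 / 0.52 = 408.9 mg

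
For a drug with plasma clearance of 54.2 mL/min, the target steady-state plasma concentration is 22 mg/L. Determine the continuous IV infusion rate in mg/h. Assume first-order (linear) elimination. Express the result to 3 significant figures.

71.5 mg/h

CL = 54.2 mL/min = 54.2 × 0.06 = 3.252 L/h
Rate = CL × Css = 3.252 × 22 = 71.54 mg/h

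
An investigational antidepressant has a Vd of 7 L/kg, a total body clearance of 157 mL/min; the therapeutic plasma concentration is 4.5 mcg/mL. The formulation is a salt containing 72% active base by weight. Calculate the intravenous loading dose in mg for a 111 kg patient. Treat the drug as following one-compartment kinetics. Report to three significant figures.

4860 mg

Vd(total) = 111 kg × 7 L/kg = 777.0 L
The loading dose fills Vd to the target concentration; clearance is irrelevant here.
LD = Vd × C / S = 777.0 × 4.500 / 0.72 = 4856 mg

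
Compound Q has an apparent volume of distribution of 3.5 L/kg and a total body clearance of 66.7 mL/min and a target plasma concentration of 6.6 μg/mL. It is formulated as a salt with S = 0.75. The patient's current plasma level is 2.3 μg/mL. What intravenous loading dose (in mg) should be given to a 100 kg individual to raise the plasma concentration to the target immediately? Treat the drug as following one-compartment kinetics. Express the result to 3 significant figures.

2010 mg

Vd(total) = 100 kg × 3.5 L/kg = 350.0 L
Concentration deficit ΔC = 6.6 − 2.3 = 4.300 mg/L
LD = Vd × ΔC / S = 350.0 × 4.300 / 0.75 = 2007 mg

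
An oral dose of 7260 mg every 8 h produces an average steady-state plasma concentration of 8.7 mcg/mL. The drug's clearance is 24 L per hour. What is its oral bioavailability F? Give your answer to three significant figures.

0.230

F·D/τ = CL·Css at steady state → F = CL·Css·τ / D.
F = 24 × 8.7 × 8 / 7260 = 0.230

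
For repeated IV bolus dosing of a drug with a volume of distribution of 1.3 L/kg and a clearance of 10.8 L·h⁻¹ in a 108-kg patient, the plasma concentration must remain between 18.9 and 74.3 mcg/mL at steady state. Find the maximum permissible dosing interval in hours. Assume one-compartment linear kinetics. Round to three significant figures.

Vd(total) = 108 kg × 1.3 L/kg = 140.4 L
k = CL / Vd = 10.80 / 140.4 = 0.07692 h⁻¹
Between IV bolus doses, concentration decays as C = C₀·e^(−kτ), so C_peak/C_trough = e^(kτ).
τ_max = ln(C_peak/C_trough) / k = ln(74.3/18.9) / 0.07692 = 1.369 / 0.07692 = 17.80 h

17.8 h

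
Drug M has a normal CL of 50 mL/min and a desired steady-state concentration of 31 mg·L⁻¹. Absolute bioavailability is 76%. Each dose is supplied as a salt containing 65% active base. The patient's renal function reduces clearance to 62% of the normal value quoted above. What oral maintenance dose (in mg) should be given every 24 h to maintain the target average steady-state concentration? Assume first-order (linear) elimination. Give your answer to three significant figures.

CL = 50 mL/min × 60/1000 = 3.000 L/h
Patient clearance = 0.62 × 3.000 = 1.860 L/h
D = CL × Css × τ / F / S = 1.860 × 31 × 24 / 0.76 / 0.65 = 2801 mg

2800 mg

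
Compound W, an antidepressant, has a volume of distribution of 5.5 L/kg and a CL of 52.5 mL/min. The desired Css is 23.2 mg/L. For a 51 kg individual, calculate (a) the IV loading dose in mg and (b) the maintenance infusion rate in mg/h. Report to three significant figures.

(a) 6510 mg; (b) 73.1 mg/h

Vd(total) = 51 kg × 5.5 L/kg = 280.5 L
Loading: fill Vd to C_target → 280.5 L × 23.2 mg/L = 6508 mg
CL = 52.5 mL/min × 60/1000 = 3.150 L/h
Maintenance infusion rate = CL × Css = 3.150 × 23.2 = 73.08 mg/h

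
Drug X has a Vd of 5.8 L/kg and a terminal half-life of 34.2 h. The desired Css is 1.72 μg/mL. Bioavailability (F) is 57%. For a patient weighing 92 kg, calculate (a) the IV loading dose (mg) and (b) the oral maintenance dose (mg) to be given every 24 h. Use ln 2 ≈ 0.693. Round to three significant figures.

(a) 918 mg; (b) 783 mg

Vd(total) = 92 kg × 5.8 L/kg = 533.6 L
LD = Vd × C = 533.6 × 1.72 = 917.8 mg
CL = 0.693 × Vd / t½ = 0.693 × 533.6 / 34.2 = 10.81 L/h
D = CL × Css × τ / F = 10.81 × 1.72 × 24 / 0.57 = 782.9 mg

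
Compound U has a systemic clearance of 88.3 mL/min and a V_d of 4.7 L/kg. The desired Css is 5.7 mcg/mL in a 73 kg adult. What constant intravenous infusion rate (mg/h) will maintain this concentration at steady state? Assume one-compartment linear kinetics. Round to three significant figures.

CL = 88.3 mL/min × 60/1000 = 5.298 L/h
Vd does not affect the maintenance rate; only clearance governs steady-state input.
Rate = CL × Css = 5.298 × 5.7 = 30.20 mg/h

30.2 mg/h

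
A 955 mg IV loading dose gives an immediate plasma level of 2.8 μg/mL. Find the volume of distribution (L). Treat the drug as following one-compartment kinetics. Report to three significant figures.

Immediately after an IV bolus, C₀ = Dose / Vd, so Vd = Dose / C₀.
Vd = 955 / 2.8 = 341.1 L

341 L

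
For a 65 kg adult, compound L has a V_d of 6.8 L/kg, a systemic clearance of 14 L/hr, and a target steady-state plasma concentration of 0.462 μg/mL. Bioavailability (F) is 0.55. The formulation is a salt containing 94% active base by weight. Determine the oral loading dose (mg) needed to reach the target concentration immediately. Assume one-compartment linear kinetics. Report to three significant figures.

Total Vd = 6.8 × 65 = 442.0 L
LD = Vd × C / F / S = 442.0 × 0.4620 / 0.55 / 0.94 = 395.0 mg

395 mg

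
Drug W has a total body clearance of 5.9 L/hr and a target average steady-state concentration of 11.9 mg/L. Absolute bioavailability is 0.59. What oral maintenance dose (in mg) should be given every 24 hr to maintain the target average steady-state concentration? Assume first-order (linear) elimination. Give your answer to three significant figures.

D = CL × Css × τ / F = 5.900 × 11.9 × 24 / 0.59 = 2856 mg

2860 mg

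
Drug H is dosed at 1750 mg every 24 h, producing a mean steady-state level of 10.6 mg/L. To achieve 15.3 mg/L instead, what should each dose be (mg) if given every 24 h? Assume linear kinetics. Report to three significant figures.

With linear kinetics, Css is proportional to dose rate (D/τ) at fixed clearance.
D₂ = D₁ × (Css,target / Css,current) = 1750 × 15.3/10.6 = 2526 mg

2530 mg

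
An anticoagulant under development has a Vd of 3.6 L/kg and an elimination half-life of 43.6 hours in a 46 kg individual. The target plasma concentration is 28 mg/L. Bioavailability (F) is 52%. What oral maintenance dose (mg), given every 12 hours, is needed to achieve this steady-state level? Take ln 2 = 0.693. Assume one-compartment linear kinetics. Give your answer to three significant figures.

Vd(total) = 46 kg × 3.6 L/kg = 165.6 L
CL = ln 2 · Vd / t½ = 0.693 × 165.6 / 43.6 = 2.632 L/h
D = CL × Css × τ / F = 2.632 × 28 × 12 / 0.52 = 1701 mg

1700 mg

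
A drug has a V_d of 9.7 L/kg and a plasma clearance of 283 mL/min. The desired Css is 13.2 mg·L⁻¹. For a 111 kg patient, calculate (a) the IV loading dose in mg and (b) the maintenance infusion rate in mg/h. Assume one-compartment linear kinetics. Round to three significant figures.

(a) 14200 mg; (b) 224 mg/h

Total Vd = 9.7 × 111 = 1077 L
Loading: fill Vd to C_target → 1077 L × 13.2 mg/L = 14220 mg
CL = 283 mL/min × 60/1000 = 16.98 L/h
Infusion rate = 16.98 L/h × 13.2 mg/L = 224.1 mg/h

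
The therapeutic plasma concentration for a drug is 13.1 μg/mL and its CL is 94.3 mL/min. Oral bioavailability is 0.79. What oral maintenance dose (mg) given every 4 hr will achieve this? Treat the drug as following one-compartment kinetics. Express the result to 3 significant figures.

CL = 94.3 mL/min = 94.3 × 0.06 = 5.658 L/h
D = CL × Css × τ / F = 5.658 × 13.1 × 4 / 0.79 = 375.3 mg

375 mg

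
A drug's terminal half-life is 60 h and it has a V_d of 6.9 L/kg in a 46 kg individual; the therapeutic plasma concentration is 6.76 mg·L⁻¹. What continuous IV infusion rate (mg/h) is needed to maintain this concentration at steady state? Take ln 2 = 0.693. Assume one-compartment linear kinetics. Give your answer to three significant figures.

Total Vd = 6.9 × 46 = 317.4 L
CL = ln 2 · Vd / t½ = 0.693 × 317.4 / 60 = 3.666 L/h
Infusion rate = CL × Css = 3.666 × 6.76 = 24.78 mg/h

24.8 mg/h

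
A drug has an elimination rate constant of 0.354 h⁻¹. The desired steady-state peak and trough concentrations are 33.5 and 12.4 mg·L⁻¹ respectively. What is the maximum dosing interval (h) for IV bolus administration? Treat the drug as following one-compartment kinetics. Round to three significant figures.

Between IV bolus doses, concentration decays as C = C₀·e^(−kτ), so C_peak/C_trough = e^(kτ).
τ_max = ln(C_peak/C_trough) / k = ln(33.5/12.4) / 0.3540 = 0.9938 / 0.3540 = 2.807 h

2.81 h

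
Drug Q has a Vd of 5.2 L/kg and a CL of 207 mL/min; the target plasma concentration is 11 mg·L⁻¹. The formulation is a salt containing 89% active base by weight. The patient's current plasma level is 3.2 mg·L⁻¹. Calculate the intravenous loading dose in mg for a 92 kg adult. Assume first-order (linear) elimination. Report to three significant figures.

Vd = 5.2 L/kg × 92 kg = 478.4 L
LD is governed by Vd — clearance does not enter the loading-dose calculation.
Concentration deficit ΔC = 11 − 3.2 = 7.800 mg/L
LD = Vd × ΔC / S = 478.4 × 7.800 / 0.89 = 4193 mg

4190 mg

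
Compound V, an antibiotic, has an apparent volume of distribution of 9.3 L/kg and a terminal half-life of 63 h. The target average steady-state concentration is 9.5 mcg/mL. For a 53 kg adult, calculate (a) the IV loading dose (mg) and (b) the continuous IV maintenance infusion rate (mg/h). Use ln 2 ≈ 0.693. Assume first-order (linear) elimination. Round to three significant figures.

Vd = 9.3 L/kg × 53 kg = 492.9 L
LD = Vd × C = 492.9 × 9.5 = 4683 mg
CL = 0.693 × Vd / t½ = 0.693 × 492.9 / 63 = 5.422 L/h
Infusion rate = CL × Css = 5.422 × 9.5 = 51.51 mg/h

(a) 4680 mg; (b) 51.5 mg/h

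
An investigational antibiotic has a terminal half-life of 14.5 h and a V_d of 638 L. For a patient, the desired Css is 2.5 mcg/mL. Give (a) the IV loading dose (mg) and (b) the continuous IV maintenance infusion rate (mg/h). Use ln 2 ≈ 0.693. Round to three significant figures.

(a) 1600 mg; (b) 76.2 mg/h

LD = Vd × C = 638.0 × 2.5 = 1595 mg
CL = 0.693 × Vd / t½ = 0.693 × 638.0 / 14.5 = 30.49 L/h
Infusion rate = CL × Css = 30.49 × 2.5 = 76.23 mg/h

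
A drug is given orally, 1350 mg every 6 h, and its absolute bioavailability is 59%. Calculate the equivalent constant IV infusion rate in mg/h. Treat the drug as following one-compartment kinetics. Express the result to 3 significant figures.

133 mg/h

Equivalent systemic input: infusion rate = F·D/τ.
Rate = 0.59 × 1350 / 6 = 132.8 mg/h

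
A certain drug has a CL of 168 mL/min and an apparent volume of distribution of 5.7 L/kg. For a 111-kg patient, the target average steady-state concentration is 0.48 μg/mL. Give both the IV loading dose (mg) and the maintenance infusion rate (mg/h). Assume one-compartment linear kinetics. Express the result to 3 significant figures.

(a) 304 mg; (b) 4.84 mg/h

Vd = 5.7 L/kg × 111 kg = 632.7 L
LD = Vd · C_target = 632.7 × 0.48 = 303.7 mg
CL = 168 mL/min × 60/1000 = 10.08 L/h
Maintenance infusion rate = CL × Css = 10.08 × 0.48 = 4.838 mg/h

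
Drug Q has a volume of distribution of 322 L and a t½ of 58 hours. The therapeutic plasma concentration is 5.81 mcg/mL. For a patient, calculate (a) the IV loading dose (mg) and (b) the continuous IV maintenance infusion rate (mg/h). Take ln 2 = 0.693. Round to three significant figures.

LD = Vd × C = 322.0 × 5.81 = 1871 mg
CL = 0.693 × Vd / t½ = 0.693 × 322.0 / 58 = 3.847 L/h
Infusion rate = CL × Css = 3.847 × 5.81 = 22.35 mg/h

(a) 1870 mg; (b) 22.4 mg/h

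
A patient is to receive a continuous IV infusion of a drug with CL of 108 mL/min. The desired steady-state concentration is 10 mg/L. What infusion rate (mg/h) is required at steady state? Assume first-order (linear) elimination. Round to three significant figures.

64.8 mg/h

Convert clearance: 108 mL/min × 60 min/h ÷ 1000 mL/L = 6.480 L/h
Infusion rate = CL · Css = 6.480 L/h × 10 mg/L = 64.80 mg/h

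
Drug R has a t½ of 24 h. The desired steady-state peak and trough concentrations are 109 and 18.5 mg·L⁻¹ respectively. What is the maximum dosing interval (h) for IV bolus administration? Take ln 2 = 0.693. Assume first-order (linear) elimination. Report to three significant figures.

k = 0.693 / t½ = 0.693 / 24 = 0.02888 h⁻¹
Between IV bolus doses, concentration decays as C = C₀·e^(−kτ), so C_peak/C_trough = e^(kτ).
τ_max = ln(C_peak/C_trough) / k = ln(109/18.5) / 0.02888 = 1.774 / 0.02888 = 61.43 h

61.4 h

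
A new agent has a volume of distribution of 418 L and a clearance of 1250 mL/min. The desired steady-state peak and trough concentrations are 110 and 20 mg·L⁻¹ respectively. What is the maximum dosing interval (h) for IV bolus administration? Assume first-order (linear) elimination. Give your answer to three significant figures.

9.50 h

CL = 1250 mL/min = 1250 × 0.06 = 75.00 L/h
k = CL / Vd = 75.00 / 418.0 = 0.1794 h⁻¹
Between IV bolus doses, concentration decays as C = C₀·e^(−kτ), so C_peak/C_trough = e^(kτ).
τ_max = ln(C_peak/C_trough) / k = ln(110/20) / 0.1794 = 1.705 / 0.1794 = 9.504 h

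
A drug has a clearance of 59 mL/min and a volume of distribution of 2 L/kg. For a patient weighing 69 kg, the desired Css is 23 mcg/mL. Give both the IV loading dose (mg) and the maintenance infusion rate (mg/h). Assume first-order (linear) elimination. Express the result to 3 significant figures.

Vd(total) = 69 kg × 2 L/kg = 138.0 L
LD = Vd · C_target = 138.0 × 23 = 3174 mg
CL = 59 mL/min × 60/1000 = 3.540 L/h
Maintenance: replace elimination → rate = CL × Css = 3.540 × 23 = 81.42 mg/h

(a) 3170 mg; (b) 81.4 mg/h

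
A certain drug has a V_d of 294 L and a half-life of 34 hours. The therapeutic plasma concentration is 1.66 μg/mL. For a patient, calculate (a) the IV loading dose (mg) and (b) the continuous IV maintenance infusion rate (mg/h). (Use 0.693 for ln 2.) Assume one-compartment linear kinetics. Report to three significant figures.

LD = Vd × C = 294.0 × 1.66 = 488.0 mg
CL = 0.693 × Vd / t½ = 0.693 × 294.0 / 34 = 5.992 L/h
Infusion rate = CL × Css = 5.992 × 1.66 = 9.947 mg/h

(a) 488 mg; (b) 9.95 mg/h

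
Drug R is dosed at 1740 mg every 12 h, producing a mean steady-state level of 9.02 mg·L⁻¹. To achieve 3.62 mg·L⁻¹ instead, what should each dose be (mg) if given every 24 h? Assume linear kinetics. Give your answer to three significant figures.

With linear kinetics, Css is proportional to dose rate (D/τ) at fixed clearance.
D₂ = D₁ × (Css,target / Css,current) × (τ₂/τ₁) = 1740 × (3.62/9.02) × (24/12) = 1397 mg

1400 mg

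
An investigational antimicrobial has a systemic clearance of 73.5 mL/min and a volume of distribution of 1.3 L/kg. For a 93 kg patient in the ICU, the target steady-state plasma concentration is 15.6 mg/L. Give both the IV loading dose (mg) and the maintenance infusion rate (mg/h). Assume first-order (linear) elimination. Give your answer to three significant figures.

(a) 1890 mg; (b) 68.8 mg/h

Vd = 1.3 L/kg × 93 kg = 120.9 L
LD = Vd · C_target = 120.9 × 15.6 = 1886 mg
Convert clearance: 73.5 mL/min × 60 min/h ÷ 1000 mL/L = 4.410 L/h
Maintenance: replace elimination → rate = CL × Css = 4.410 × 15.6 = 68.80 mg/h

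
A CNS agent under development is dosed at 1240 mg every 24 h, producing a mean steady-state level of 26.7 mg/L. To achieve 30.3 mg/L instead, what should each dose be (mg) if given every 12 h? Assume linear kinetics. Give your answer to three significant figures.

704 mg

With linear kinetics, Css is proportional to dose rate (D/τ) at fixed clearance.
D₂ = D₁ × (Css,target / Css,current) × (τ₂/τ₁) = 1240 × (30.3/26.7) × (12/24) = 703.6 mg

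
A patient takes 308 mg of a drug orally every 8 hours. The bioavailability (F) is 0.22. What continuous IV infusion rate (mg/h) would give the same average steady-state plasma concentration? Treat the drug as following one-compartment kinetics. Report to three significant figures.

8.47 mg/h

Equivalent systemic input: infusion rate = F·D/τ.
Rate = 0.22 × 308 / 8 = 8.470 mg/h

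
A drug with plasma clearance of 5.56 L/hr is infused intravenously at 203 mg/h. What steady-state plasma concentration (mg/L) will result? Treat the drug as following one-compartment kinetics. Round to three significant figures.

Css = rate / CL = 203 / 5.560 = 36.51 mg/L

36.5 mg/L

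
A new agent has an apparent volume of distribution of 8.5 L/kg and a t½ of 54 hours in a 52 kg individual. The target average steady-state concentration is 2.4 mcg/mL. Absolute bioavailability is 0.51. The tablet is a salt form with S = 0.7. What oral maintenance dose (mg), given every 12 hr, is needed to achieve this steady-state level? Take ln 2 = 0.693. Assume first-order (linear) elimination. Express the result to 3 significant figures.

458 mg

Vd = 8.5 L/kg × 52 kg = 442.0 L
CL = ln 2 · Vd / t½ = 0.693 × 442.0 / 54 = 5.672 L/h
D = CL × Css × τ / F / S = 5.672 × 2.4 × 12 / 0.51 / 0.7 = 457.6 mg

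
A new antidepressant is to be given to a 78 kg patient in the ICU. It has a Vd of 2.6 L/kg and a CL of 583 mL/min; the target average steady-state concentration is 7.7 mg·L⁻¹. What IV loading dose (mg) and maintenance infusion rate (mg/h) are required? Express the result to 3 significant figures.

Total Vd = 2.6 × 78 = 202.8 L
Loading dose = Vd × C = 202.8 × 7.7 = 1562 mg
Convert clearance: 583 mL/min × 60 min/h ÷ 1000 mL/L = 34.98 L/h
Infusion rate = 34.98 L/h × 7.7 mg/L = 269.3 mg/h

(a) 1560 mg; (b) 269 mg/h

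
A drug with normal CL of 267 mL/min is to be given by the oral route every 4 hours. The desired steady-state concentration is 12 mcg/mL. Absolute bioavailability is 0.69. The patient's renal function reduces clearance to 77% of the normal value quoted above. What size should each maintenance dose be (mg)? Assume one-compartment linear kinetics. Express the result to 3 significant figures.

858 mg

CL = 267 mL/min = 267 × 0.06 = 16.02 L/h
Patient clearance = 0.77 × 16.02 = 12.34 L/h
At steady state, dose per interval replaces the amount cleared in that interval: F·D/τ = CL·Css.
D = CL × Css × τ / F = 12.34 × 12 × 4 / 0.69 = 858.4 mg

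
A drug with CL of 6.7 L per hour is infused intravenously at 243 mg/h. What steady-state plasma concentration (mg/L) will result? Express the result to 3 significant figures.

36.3 mg/L

Css = rate / CL = 243 / 6.700 = 36.27 mg/L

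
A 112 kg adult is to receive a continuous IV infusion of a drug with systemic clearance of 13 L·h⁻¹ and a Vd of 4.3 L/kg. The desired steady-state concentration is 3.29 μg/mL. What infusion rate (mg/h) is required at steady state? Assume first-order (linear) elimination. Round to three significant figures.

42.8 mg/h

Infusion rate = CL · Css = 13.00 L/h × 3.29 mg/L = 42.77 mg/h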